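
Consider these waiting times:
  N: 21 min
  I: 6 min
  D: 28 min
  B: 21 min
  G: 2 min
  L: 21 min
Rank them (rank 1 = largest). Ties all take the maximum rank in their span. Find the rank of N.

4

Sorted (descending): 28, 21, 21, 21, 6, 2
The 3 values of 21 occupy positions 2–4 → each gets rank 4.
N has value 21 min → rank 4.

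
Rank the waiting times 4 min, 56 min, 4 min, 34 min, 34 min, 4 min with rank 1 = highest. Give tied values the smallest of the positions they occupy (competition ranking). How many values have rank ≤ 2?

3

Sorted (descending): 56, 34, 34, 4, 4, 4
The 2 values of 34 occupy positions 2–3 → each gets rank 2.
The 3 values of 4 occupy positions 4–6 → each gets rank 4.
Ranks ≤ 2: {1, 2, 2} → 3 values.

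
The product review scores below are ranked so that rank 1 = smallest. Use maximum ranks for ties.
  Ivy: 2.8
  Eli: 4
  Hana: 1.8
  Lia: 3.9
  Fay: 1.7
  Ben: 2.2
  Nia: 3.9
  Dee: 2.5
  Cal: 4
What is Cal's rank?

9

Sorted (ascending): 1.7, 1.8, 2.2, 2.5, 2.8, 3.9, 3.9, 4, 4
The 2 values of 3.9 occupy positions 6–7 → each gets rank 7.
The 2 values of 4 occupy positions 8–9 → each gets rank 9.
Cal has value 4 → rank 9.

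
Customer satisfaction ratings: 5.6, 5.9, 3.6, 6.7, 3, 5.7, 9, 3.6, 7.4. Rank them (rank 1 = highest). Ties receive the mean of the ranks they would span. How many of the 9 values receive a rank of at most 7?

6

Sorted (descending): 9, 7.4, 6.7, 5.9, 5.7, 5.6, 3.6, 3.6, 3
The 2 values of 3.6 occupy positions 7–8 → average rank (7+8)/2 = 7.5.
Ranks ≤ 7: {1, 2, 3, 4, 5, 6} → 6 values.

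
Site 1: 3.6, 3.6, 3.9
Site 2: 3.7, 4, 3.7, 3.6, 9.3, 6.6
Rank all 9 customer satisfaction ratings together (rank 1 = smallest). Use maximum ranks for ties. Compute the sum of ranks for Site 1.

12

Sorted (ascending): 3.6, 3.6, 3.6, 3.7, 3.7, 3.9, 4, 6.6, 9.3
The 3 values of 3.6 occupy positions 1–3 → each gets rank 3.
The 2 values of 3.7 occupy positions 4–5 → each gets rank 5.
Site 1 values → pooled ranks: 3.6→3, 3.6→3, 3.9→6
Rank sum = 3 + 3 + 6 = 12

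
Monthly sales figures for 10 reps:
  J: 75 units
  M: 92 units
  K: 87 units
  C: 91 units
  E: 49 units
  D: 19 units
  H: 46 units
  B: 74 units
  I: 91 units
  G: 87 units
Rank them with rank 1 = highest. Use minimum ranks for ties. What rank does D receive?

Sorted (descending): 92, 91, 91, 87, 87, 75, 74, 49, 46, 19
The 2 values of 91 occupy positions 2–3 → each gets rank 2.
The 2 values of 87 occupy positions 4–5 → each gets rank 4.
D has value 19 units → rank 10.

10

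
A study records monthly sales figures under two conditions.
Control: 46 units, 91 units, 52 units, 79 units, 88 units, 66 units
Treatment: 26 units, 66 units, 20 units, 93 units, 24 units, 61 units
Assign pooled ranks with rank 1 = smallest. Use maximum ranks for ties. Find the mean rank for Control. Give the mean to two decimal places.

7.83

Sorted (ascending): 20, 24, 26, 46, 52, 61, 66, 66, 79, 88, 91, 93
The 2 values of 66 occupy positions 7–8 → each gets rank 8.
Control values → pooled ranks: 46→4, 91→11, 52→5, 79→9, 88→10, 66→8
Mean rank = (4 + 11 + 5 + 9 + 10 + 8) / 6 = 7.83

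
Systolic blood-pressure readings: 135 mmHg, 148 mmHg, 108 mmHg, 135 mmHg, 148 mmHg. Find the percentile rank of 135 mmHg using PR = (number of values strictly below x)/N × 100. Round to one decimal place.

N = 5.
Strictly below 135: 1. Equal to 135: 2.
PR = 1/5 × 100 = 20.0

20.0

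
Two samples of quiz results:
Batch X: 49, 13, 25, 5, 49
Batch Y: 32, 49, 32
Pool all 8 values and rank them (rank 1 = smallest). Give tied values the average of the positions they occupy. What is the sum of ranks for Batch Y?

16

Sorted (ascending): 5, 13, 25, 32, 32, 49, 49, 49
The 2 values of 32 occupy positions 4–5 → average rank (4+5)/2 = 4.5.
The 3 values of 49 occupy positions 6–8 → average rank 7.
Batch Y values → pooled ranks: 32→4.5, 49→7, 32→4.5
Rank sum = 4.5 + 7 + 4.5 = 16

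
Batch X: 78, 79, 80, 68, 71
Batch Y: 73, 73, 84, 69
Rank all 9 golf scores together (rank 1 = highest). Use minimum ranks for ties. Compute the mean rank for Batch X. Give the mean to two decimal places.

5.00

Sorted (descending): 84, 80, 79, 78, 73, 73, 71, 69, 68
The 2 values of 73 occupy positions 5–6 → each gets rank 5.
Batch X values → pooled ranks: 78→4, 79→3, 80→2, 68→9, 71→7
Mean rank = (4 + 3 + 2 + 9 + 7) / 5 = 5.00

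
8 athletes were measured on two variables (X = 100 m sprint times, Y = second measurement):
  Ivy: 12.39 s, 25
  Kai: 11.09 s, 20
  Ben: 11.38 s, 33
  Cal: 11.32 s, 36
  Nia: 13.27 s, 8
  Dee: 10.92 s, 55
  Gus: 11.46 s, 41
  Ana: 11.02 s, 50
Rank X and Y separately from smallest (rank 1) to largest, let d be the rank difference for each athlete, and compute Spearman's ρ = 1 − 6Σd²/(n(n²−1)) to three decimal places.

-0.690

Ranks of variable 1: 7, 3, 5, 4, 8, 1, 6, 2
Ranks of variable 2: 3, 2, 4, 5, 1, 8, 6, 7
d = r₁ − r₂: 4, 1, 1, -1, 7, -7, 0, -5
d²: 16, 1, 1, 1, 49, 49, 0, 25; Σd² = 142
ρ = 1 − 6·142/(8·63) = 1 − 852/504 = -0.690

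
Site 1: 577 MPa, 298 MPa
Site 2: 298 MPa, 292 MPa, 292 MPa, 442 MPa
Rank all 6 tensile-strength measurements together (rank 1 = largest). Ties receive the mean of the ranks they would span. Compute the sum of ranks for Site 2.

16.5

Sorted (descending): 577, 442, 298, 298, 292, 292
The 2 values of 298 occupy positions 3–4 → average rank (3+4)/2 = 3.5.
The 2 values of 292 occupy positions 5–6 → average rank (5+6)/2 = 5.5.
Site 2 values → pooled ranks: 298→3.5, 292→5.5, 292→5.5, 442→2
Rank sum = 3.5 + 5.5 + 5.5 + 2 = 16.5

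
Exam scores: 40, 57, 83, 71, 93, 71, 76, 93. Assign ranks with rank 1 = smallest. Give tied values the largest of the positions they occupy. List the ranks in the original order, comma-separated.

Sorted (ascending): 40, 57, 71, 71, 76, 83, 93, 93
The 2 values of 71 occupy positions 3–4 → each gets rank 4.
The 2 values of 93 occupy positions 7–8 → each gets rank 8.

1, 2, 6, 4, 8, 4, 5, 8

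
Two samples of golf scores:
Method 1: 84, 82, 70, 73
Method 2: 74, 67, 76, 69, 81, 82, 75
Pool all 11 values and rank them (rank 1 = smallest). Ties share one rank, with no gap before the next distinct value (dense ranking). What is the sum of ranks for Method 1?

Sorted (ascending): 67, 69, 70, 73, 74, 75, 76, 81, 82, 82, 84
The 2 values of 82 share dense rank 9.
Remaining distinct values take the next consecutive integers.
Method 1 values → pooled ranks: 84→10, 82→9, 70→3, 73→4
Rank sum = 10 + 9 + 3 + 4 = 26

26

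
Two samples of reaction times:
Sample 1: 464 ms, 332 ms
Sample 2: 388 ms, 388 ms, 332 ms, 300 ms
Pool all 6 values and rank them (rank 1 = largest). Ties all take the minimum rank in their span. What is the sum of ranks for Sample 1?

5

Sorted (descending): 464, 388, 388, 332, 332, 300
The 2 values of 388 occupy positions 2–3 → each gets rank 2.
The 2 values of 332 occupy positions 4–5 → each gets rank 4.
Sample 1 values → pooled ranks: 464→1, 332→4
Rank sum = 1 + 4 = 5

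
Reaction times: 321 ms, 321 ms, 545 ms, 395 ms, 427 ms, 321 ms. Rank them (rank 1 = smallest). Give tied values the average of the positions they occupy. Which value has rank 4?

Sorted (ascending): 321, 321, 321, 395, 427, 545
The 3 values of 321 occupy positions 1–3 → average rank 2.
Rank 4 → value 395.

395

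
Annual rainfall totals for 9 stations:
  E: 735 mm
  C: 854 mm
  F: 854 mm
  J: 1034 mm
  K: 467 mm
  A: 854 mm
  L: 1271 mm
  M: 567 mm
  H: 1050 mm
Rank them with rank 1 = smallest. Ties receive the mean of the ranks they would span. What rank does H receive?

Sorted (ascending): 467, 567, 735, 854, 854, 854, 1034, 1050, 1271
The 3 values of 854 occupy positions 4–6 → average rank 5.
H has value 1050 mm → rank 8.

8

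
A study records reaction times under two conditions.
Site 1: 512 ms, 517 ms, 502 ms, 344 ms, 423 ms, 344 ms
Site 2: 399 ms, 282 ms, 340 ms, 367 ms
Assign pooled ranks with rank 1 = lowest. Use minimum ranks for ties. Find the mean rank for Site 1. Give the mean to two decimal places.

6.67

Sorted (ascending): 282, 340, 344, 344, 367, 399, 423, 502, 512, 517
The 2 values of 344 occupy positions 3–4 → each gets rank 3.
Site 1 values → pooled ranks: 512→9, 517→10, 502→8, 344→3, 423→7, 344→3
Mean rank = (9 + 10 + 8 + 3 + 7 + 3) / 6 = 6.67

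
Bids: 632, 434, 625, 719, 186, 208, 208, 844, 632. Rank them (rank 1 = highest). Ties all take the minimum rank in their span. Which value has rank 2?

719

Sorted (descending): 844, 719, 632, 632, 625, 434, 208, 208, 186
The 2 values of 632 occupy positions 3–4 → each gets rank 3.
The 2 values of 208 occupy positions 7–8 → each gets rank 7.
Rank 2 → value 719.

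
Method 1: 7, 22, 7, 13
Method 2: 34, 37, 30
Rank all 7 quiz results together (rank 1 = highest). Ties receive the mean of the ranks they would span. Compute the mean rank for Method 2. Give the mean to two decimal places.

2.00

Sorted (descending): 37, 34, 30, 22, 13, 7, 7
The 2 values of 7 occupy positions 6–7 → average rank (6+7)/2 = 6.5.
Method 2 values → pooled ranks: 34→2, 37→1, 30→3
Mean rank = (2 + 1 + 3) / 3 = 2.00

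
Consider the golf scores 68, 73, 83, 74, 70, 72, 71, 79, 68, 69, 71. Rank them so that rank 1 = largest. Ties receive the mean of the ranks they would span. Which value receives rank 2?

79

Sorted (descending): 83, 79, 74, 73, 72, 71, 71, 70, 69, 68, 68
The 2 values of 71 occupy positions 6–7 → average rank (6+7)/2 = 6.5.
The 2 values of 68 occupy positions 10–11 → average rank (10+11)/2 = 10.5.
Rank 2 → value 79.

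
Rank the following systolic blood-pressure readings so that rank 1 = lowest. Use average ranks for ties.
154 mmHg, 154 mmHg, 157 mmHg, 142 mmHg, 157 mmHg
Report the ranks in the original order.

2.5, 2.5, 4.5, 1, 4.5

Sorted (ascending): 142, 154, 154, 157, 157
The 2 values of 154 occupy positions 2–3 → average rank (2+3)/2 = 2.5.
The 2 values of 157 occupy positions 4–5 → average rank (4+5)/2 = 4.5.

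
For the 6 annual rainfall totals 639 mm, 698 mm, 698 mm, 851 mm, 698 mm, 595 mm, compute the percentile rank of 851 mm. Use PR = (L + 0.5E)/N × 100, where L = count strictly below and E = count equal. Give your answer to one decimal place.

N = 6.
Strictly below 851: 5. Equal to 851: 1.
PR = (5 + 0.5·1)/6 × 100 = 91.7

91.7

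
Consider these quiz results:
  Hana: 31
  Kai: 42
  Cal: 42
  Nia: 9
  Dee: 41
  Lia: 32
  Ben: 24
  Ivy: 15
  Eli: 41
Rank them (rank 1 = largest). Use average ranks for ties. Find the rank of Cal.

1.5

Sorted (descending): 42, 42, 41, 41, 32, 31, 24, 15, 9
The 2 values of 42 occupy positions 1–2 → average rank (1+2)/2 = 1.5.
The 2 values of 41 occupy positions 3–4 → average rank (3+4)/2 = 3.5.
Cal has value 42 → rank 1.5.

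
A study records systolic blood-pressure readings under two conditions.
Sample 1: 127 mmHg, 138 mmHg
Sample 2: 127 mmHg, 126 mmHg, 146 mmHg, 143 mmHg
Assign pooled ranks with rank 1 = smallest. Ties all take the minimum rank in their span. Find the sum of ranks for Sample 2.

14

Sorted (ascending): 126, 127, 127, 138, 143, 146
The 2 values of 127 occupy positions 2–3 → each gets rank 2.
Sample 2 values → pooled ranks: 127→2, 126→1, 146→6, 143→5
Rank sum = 2 + 1 + 6 + 5 = 14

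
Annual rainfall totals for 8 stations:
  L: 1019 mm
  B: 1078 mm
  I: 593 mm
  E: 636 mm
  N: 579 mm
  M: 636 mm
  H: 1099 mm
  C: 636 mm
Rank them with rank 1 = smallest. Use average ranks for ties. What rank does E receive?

4

Sorted (ascending): 579, 593, 636, 636, 636, 1019, 1078, 1099
The 3 values of 636 occupy positions 3–5 → average rank 4.
E has value 636 mm → rank 4.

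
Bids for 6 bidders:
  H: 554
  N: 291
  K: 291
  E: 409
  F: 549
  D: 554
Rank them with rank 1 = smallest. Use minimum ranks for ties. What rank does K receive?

1

Sorted (ascending): 291, 291, 409, 549, 554, 554
The 2 values of 291 occupy positions 1–2 → each gets rank 1.
The 2 values of 554 occupy positions 5–6 → each gets rank 5.
K has value 291 → rank 1.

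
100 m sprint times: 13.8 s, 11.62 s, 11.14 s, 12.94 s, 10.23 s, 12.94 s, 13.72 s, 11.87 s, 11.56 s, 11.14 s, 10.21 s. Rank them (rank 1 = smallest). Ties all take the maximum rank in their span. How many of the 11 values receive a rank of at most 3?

Sorted (ascending): 10.21, 10.23, 11.14, 11.14, 11.56, 11.62, 11.87, 12.94, 12.94, 13.72, 13.8
The 2 values of 11.14 occupy positions 3–4 → each gets rank 4.
The 2 values of 12.94 occupy positions 8–9 → each gets rank 9.
Ranks ≤ 3: {1, 2} → 2 values.

2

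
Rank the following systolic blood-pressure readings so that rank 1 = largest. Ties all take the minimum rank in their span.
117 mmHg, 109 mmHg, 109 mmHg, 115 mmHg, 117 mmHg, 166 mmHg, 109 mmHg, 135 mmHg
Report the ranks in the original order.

3, 6, 6, 5, 3, 1, 6, 2

Sorted (descending): 166, 135, 117, 117, 115, 109, 109, 109
The 2 values of 117 occupy positions 3–4 → each gets rank 3.
The 3 values of 109 occupy positions 6–8 → each gets rank 6.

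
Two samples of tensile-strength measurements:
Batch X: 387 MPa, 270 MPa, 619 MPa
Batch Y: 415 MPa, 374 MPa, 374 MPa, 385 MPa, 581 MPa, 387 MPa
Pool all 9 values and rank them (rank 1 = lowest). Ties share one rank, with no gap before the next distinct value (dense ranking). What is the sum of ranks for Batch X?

12

Sorted (ascending): 270, 374, 374, 385, 387, 387, 415, 581, 619
The 2 values of 374 share dense rank 2.
The 2 values of 387 share dense rank 4.
Remaining distinct values take the next consecutive integers.
Batch X values → pooled ranks: 387→4, 270→1, 619→7
Rank sum = 4 + 1 + 7 = 12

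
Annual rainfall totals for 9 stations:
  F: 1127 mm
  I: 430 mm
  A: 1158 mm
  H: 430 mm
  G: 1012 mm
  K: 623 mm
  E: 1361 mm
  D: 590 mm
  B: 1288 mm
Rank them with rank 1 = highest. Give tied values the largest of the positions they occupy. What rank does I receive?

Sorted (descending): 1361, 1288, 1158, 1127, 1012, 623, 590, 430, 430
The 2 values of 430 occupy positions 8–9 → each gets rank 9.
I has value 430 mm → rank 9.

9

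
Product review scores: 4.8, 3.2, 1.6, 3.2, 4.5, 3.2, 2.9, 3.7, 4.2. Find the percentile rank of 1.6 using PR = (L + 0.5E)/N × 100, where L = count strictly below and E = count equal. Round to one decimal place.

5.6

N = 9.
Strictly below 1.6: 0. Equal to 1.6: 1.
PR = (0 + 0.5·1)/9 × 100 = 5.6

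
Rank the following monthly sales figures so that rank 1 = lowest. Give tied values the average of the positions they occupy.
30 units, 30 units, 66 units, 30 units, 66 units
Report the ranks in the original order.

Sorted (ascending): 30, 30, 30, 66, 66
The 3 values of 30 occupy positions 1–3 → average rank 2.
The 2 values of 66 occupy positions 4–5 → average rank (4+5)/2 = 4.5.

2, 2, 4.5, 2, 4.5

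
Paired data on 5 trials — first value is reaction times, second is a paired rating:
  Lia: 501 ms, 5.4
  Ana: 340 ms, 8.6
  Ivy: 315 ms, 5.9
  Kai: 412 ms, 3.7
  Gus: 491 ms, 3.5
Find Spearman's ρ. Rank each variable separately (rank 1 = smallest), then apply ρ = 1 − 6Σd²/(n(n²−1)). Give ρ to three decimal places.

Ranks of variable 1: 5, 2, 1, 3, 4
Ranks of variable 2: 3, 5, 4, 2, 1
d = r₁ − r₂: 2, -3, -3, 1, 3
d²: 4, 9, 9, 1, 9; Σd² = 32
ρ = 1 − 6·32/(5·24) = 1 − 192/120 = -0.600

-0.600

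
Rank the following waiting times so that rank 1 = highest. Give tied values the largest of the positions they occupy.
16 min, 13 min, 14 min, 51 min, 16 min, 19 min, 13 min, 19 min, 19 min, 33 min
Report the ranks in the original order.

Sorted (descending): 51, 33, 19, 19, 19, 16, 16, 14, 13, 13
The 3 values of 19 occupy positions 3–5 → each gets rank 5.
The 2 values of 16 occupy positions 6–7 → each gets rank 7.
The 2 values of 13 occupy positions 9–10 → each gets rank 10.

7, 10, 8, 1, 7, 5, 10, 5, 5, 2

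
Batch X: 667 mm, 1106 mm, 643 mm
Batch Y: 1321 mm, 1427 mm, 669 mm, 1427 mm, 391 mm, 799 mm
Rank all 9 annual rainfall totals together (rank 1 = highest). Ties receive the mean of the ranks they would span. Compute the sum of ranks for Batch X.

Sorted (descending): 1427, 1427, 1321, 1106, 799, 669, 667, 643, 391
The 2 values of 1427 occupy positions 1–2 → average rank (1+2)/2 = 1.5.
Batch X values → pooled ranks: 667→7, 1106→4, 643→8
Rank sum = 7 + 4 + 8 = 19

19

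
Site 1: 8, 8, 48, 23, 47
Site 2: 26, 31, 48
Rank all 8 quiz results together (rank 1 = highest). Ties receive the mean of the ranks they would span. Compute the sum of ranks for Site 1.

Sorted (descending): 48, 48, 47, 31, 26, 23, 8, 8
The 2 values of 48 occupy positions 1–2 → average rank (1+2)/2 = 1.5.
The 2 values of 8 occupy positions 7–8 → average rank (7+8)/2 = 7.5.
Site 1 values → pooled ranks: 8→7.5, 8→7.5, 48→1.5, 23→6, 47→3
Rank sum = 7.5 + 7.5 + 1.5 + 6 + 3 = 25.5

25.5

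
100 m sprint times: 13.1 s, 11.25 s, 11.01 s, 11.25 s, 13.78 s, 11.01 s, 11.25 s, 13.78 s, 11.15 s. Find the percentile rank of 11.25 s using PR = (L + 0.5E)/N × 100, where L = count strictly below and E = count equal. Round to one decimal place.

N = 9.
Strictly below 11.25: 3. Equal to 11.25: 3.
PR = (3 + 0.5·3)/9 × 100 = 50.0

50.0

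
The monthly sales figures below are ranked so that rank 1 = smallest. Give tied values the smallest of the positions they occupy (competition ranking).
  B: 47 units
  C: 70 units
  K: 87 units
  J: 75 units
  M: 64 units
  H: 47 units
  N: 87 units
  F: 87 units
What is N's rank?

Sorted (ascending): 47, 47, 64, 70, 75, 87, 87, 87
The 2 values of 47 occupy positions 1–2 → each gets rank 1.
The 3 values of 87 occupy positions 6–8 → each gets rank 6.
N has value 87 units → rank 6.

6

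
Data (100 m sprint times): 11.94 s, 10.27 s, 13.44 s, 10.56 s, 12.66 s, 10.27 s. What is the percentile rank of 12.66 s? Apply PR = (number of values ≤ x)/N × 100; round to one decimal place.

N = 6.
Strictly below 12.66: 4. Equal to 12.66: 1.
PR = 5/6 × 100 = 83.3

83.3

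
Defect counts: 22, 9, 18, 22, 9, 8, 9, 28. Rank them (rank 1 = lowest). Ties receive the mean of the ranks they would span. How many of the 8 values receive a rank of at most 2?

1

Sorted (ascending): 8, 9, 9, 9, 18, 22, 22, 28
The 3 values of 9 occupy positions 2–4 → average rank 3.
The 2 values of 22 occupy positions 6–7 → average rank (6+7)/2 = 6.5.
Ranks ≤ 2: {1} → 1 value.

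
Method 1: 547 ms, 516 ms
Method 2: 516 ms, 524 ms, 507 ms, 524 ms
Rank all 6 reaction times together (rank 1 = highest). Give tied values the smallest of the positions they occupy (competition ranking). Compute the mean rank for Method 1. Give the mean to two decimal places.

2.50

Sorted (descending): 547, 524, 524, 516, 516, 507
The 2 values of 524 occupy positions 2–3 → each gets rank 2.
The 2 values of 516 occupy positions 4–5 → each gets rank 4.
Method 1 values → pooled ranks: 547→1, 516→4
Mean rank = (1 + 4) / 2 = 2.50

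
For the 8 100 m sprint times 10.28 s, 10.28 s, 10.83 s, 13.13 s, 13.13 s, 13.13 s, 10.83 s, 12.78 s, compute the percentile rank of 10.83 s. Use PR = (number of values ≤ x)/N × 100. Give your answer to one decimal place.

50.0

N = 8.
Strictly below 10.83: 2. Equal to 10.83: 2.
PR = 4/8 × 100 = 50.0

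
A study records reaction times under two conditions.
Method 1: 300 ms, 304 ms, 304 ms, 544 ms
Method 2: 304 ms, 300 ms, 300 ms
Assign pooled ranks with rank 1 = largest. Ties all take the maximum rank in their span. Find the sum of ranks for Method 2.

18

Sorted (descending): 544, 304, 304, 304, 300, 300, 300
The 3 values of 304 occupy positions 2–4 → each gets rank 4.
The 3 values of 300 occupy positions 5–7 → each gets rank 7.
Method 2 values → pooled ranks: 304→4, 300→7, 300→7
Rank sum = 4 + 7 + 7 = 18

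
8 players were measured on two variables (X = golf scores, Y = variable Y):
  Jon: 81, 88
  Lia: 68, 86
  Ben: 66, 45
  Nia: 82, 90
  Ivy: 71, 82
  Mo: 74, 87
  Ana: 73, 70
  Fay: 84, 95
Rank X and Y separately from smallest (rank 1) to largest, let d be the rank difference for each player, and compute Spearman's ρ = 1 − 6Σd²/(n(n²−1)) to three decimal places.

0.905

Ranks of variable 1: 6, 2, 1, 7, 3, 5, 4, 8
Ranks of variable 2: 6, 4, 1, 7, 3, 5, 2, 8
d = r₁ − r₂: 0, -2, 0, 0, 0, 0, 2, 0
d²: 0, 4, 0, 0, 0, 0, 4, 0; Σd² = 8
ρ = 1 − 6·8/(8·63) = 1 − 48/504 = 0.905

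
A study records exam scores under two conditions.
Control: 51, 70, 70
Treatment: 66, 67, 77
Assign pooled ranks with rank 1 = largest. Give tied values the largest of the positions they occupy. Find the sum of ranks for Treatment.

10

Sorted (descending): 77, 70, 70, 67, 66, 51
The 2 values of 70 occupy positions 2–3 → each gets rank 3.
Treatment values → pooled ranks: 66→5, 67→4, 77→1
Rank sum = 5 + 4 + 1 = 10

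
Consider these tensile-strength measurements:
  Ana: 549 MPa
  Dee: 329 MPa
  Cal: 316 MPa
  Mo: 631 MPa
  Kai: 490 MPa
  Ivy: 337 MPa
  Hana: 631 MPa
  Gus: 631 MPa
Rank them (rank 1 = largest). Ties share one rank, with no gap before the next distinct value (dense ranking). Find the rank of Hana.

1

Sorted (descending): 631, 631, 631, 549, 490, 337, 329, 316
The 3 values of 631 share dense rank 1.
Remaining distinct values take the next consecutive integers.
Hana has value 631 MPa → rank 1.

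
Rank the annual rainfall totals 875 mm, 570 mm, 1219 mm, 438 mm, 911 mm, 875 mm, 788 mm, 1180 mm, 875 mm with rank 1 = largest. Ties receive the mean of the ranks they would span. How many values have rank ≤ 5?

6

Sorted (descending): 1219, 1180, 911, 875, 875, 875, 788, 570, 438
The 3 values of 875 occupy positions 4–6 → average rank 5.
Ranks ≤ 5: {1, 2, 3, 5, 5, 5} → 6 values.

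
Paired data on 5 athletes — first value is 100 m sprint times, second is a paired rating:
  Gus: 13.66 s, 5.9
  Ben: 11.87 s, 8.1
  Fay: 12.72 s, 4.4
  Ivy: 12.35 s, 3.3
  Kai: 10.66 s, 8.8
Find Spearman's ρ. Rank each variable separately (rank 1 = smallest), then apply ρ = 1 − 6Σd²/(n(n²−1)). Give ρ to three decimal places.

-0.600

Ranks of variable 1: 5, 2, 4, 3, 1
Ranks of variable 2: 3, 4, 2, 1, 5
d = r₁ − r₂: 2, -2, 2, 2, -4
d²: 4, 4, 4, 4, 16; Σd² = 32
ρ = 1 − 6·32/(5·24) = 1 − 192/120 = -0.600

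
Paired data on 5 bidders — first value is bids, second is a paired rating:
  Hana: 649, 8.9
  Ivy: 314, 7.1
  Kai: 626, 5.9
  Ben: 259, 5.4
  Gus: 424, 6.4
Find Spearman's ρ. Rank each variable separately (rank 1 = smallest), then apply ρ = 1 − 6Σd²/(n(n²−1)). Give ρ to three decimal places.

Ranks of variable 1: 5, 2, 4, 1, 3
Ranks of variable 2: 5, 4, 2, 1, 3
d = r₁ − r₂: 0, -2, 2, 0, 0
d²: 0, 4, 4, 0, 0; Σd² = 8
ρ = 1 − 6·8/(5·24) = 1 − 48/120 = 0.600

0.600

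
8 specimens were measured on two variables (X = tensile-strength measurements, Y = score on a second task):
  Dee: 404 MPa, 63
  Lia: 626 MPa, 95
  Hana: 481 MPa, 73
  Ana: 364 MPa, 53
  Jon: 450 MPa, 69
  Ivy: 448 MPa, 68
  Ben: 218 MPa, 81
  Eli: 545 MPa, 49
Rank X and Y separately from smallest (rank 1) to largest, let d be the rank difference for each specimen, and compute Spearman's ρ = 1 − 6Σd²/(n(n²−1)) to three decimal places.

Ranks of variable 1: 3, 8, 6, 2, 5, 4, 1, 7
Ranks of variable 2: 3, 8, 6, 2, 5, 4, 7, 1
d = r₁ − r₂: 0, 0, 0, 0, 0, 0, -6, 6
d²: 0, 0, 0, 0, 0, 0, 36, 36; Σd² = 72
ρ = 1 − 6·72/(8·63) = 1 − 432/504 = 0.143

0.143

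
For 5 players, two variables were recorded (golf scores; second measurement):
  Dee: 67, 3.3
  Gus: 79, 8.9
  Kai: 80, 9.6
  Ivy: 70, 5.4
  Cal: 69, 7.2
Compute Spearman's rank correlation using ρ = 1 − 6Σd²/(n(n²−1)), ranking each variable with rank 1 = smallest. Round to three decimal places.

0.900

Ranks of variable 1: 1, 4, 5, 3, 2
Ranks of variable 2: 1, 4, 5, 2, 3
d = r₁ − r₂: 0, 0, 0, 1, -1
d²: 0, 0, 0, 1, 1; Σd² = 2
ρ = 1 − 6·2/(5·24) = 1 − 12/120 = 0.900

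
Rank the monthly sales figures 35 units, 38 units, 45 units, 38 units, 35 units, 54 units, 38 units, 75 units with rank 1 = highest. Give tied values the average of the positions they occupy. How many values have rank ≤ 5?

Sorted (descending): 75, 54, 45, 38, 38, 38, 35, 35
The 3 values of 38 occupy positions 4–6 → average rank 5.
The 2 values of 35 occupy positions 7–8 → average rank (7+8)/2 = 7.5.
Ranks ≤ 5: {1, 2, 3, 5, 5, 5} → 6 values.

6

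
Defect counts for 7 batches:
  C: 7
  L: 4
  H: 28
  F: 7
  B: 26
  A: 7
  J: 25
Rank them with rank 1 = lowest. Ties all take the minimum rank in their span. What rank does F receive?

2

Sorted (ascending): 4, 7, 7, 7, 25, 26, 28
The 3 values of 7 occupy positions 2–4 → each gets rank 2.
F has value 7 → rank 2.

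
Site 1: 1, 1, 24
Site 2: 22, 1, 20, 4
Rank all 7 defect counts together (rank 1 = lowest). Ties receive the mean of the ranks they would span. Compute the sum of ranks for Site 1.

Sorted (ascending): 1, 1, 1, 4, 20, 22, 24
The 3 values of 1 occupy positions 1–3 → average rank 2.
Site 1 values → pooled ranks: 1→2, 1→2, 24→7
Rank sum = 2 + 2 + 7 = 11

11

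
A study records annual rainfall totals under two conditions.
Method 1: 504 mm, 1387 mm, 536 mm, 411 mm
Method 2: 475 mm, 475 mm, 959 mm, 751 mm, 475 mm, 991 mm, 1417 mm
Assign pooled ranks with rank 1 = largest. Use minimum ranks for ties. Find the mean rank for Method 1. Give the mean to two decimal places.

Sorted (descending): 1417, 1387, 991, 959, 751, 536, 504, 475, 475, 475, 411
The 3 values of 475 occupy positions 8–10 → each gets rank 8.
Method 1 values → pooled ranks: 504→7, 1387→2, 536→6, 411→11
Mean rank = (7 + 2 + 6 + 11) / 4 = 6.50

6.50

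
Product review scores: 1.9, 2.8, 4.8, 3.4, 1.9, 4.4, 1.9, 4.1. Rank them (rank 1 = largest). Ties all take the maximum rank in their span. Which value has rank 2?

Sorted (descending): 4.8, 4.4, 4.1, 3.4, 2.8, 1.9, 1.9, 1.9
The 3 values of 1.9 occupy positions 6–8 → each gets rank 8.
Rank 2 → value 4.4.

4.4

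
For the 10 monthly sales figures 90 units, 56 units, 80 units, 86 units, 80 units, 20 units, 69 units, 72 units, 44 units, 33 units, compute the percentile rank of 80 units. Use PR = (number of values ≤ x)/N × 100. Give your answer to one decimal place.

N = 10.
Strictly below 80: 6. Equal to 80: 2.
PR = 8/10 × 100 = 80.0

80.0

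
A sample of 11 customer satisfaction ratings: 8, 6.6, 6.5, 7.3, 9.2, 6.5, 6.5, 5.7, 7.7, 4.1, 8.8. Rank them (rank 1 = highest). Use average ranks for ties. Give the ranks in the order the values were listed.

Sorted (descending): 9.2, 8.8, 8, 7.7, 7.3, 6.6, 6.5, 6.5, 6.5, 5.7, 4.1
The 3 values of 6.5 occupy positions 7–9 → average rank 8.

3, 6, 8, 5, 1, 8, 8, 10, 4, 11, 2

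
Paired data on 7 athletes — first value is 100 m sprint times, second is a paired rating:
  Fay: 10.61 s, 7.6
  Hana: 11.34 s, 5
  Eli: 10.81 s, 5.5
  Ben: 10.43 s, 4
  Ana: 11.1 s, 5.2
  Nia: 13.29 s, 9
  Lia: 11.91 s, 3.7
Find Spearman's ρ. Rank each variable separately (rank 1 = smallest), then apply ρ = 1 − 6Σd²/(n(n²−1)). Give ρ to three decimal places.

0.107

Ranks of variable 1: 2, 5, 3, 1, 4, 7, 6
Ranks of variable 2: 6, 3, 5, 2, 4, 7, 1
d = r₁ − r₂: -4, 2, -2, -1, 0, 0, 5
d²: 16, 4, 4, 1, 0, 0, 25; Σd² = 50
ρ = 1 − 6·50/(7·48) = 1 − 300/336 = 0.107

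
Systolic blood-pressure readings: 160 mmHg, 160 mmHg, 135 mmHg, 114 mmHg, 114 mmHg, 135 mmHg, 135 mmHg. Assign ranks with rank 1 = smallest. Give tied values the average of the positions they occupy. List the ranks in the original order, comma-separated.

Sorted (ascending): 114, 114, 135, 135, 135, 160, 160
The 2 values of 114 occupy positions 1–2 → average rank (1+2)/2 = 1.5.
The 3 values of 135 occupy positions 3–5 → average rank 4.
The 2 values of 160 occupy positions 6–7 → average rank (6+7)/2 = 6.5.

6.5, 6.5, 4, 1.5, 1.5, 4, 4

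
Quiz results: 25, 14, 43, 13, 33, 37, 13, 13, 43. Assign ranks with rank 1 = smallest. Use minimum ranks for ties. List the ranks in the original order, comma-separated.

5, 4, 8, 1, 6, 7, 1, 1, 8

Sorted (ascending): 13, 13, 13, 14, 25, 33, 37, 43, 43
The 3 values of 13 occupy positions 1–3 → each gets rank 1.
The 2 values of 43 occupy positions 8–9 → each gets rank 8.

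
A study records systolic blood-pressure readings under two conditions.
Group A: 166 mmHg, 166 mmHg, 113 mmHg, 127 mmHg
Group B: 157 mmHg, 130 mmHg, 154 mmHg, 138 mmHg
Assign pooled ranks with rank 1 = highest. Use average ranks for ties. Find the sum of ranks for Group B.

Sorted (descending): 166, 166, 157, 154, 138, 130, 127, 113
The 2 values of 166 occupy positions 1–2 → average rank (1+2)/2 = 1.5.
Group B values → pooled ranks: 157→3, 130→6, 154→4, 138→5
Rank sum = 3 + 6 + 4 + 5 = 18

18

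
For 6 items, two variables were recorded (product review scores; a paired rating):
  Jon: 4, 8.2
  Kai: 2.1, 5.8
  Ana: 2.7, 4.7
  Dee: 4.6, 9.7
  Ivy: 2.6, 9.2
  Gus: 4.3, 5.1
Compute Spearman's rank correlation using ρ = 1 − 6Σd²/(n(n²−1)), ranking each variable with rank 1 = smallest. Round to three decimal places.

Ranks of variable 1: 4, 1, 3, 6, 2, 5
Ranks of variable 2: 4, 3, 1, 6, 5, 2
d = r₁ − r₂: 0, -2, 2, 0, -3, 3
d²: 0, 4, 4, 0, 9, 9; Σd² = 26
ρ = 1 − 6·26/(6·35) = 1 − 156/210 = 0.257

0.257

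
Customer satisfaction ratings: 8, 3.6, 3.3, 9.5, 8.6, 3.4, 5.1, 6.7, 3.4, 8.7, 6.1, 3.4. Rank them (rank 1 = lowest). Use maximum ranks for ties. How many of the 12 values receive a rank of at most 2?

Sorted (ascending): 3.3, 3.4, 3.4, 3.4, 3.6, 5.1, 6.1, 6.7, 8, 8.6, 8.7, 9.5
The 3 values of 3.4 occupy positions 2–4 → each gets rank 4.
Ranks ≤ 2: {1} → 1 value.

1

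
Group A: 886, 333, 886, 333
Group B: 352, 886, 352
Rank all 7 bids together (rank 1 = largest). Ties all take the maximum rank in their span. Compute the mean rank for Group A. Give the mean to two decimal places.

Sorted (descending): 886, 886, 886, 352, 352, 333, 333
The 3 values of 886 occupy positions 1–3 → each gets rank 3.
The 2 values of 352 occupy positions 4–5 → each gets rank 5.
The 2 values of 333 occupy positions 6–7 → each gets rank 7.
Group A values → pooled ranks: 886→3, 333→7, 886→3, 333→7
Mean rank = (3 + 7 + 3 + 7) / 4 = 5.00

5.00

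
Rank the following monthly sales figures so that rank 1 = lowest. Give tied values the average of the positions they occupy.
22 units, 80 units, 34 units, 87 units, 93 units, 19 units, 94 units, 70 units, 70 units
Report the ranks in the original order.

Sorted (ascending): 19, 22, 34, 70, 70, 80, 87, 93, 94
The 2 values of 70 occupy positions 4–5 → average rank (4+5)/2 = 4.5.

2, 6, 3, 7, 8, 1, 9, 4.5, 4.5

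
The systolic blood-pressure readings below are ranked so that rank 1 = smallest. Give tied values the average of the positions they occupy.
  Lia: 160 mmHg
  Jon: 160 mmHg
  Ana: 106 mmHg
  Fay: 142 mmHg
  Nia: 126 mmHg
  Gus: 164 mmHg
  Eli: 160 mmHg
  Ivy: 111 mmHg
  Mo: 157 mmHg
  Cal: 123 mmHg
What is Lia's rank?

Sorted (ascending): 106, 111, 123, 126, 142, 157, 160, 160, 160, 164
The 3 values of 160 occupy positions 7–9 → average rank 8.
Lia has value 160 mmHg → rank 8.

8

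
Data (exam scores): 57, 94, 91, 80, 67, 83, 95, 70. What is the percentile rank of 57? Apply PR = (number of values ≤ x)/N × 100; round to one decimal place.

12.5

N = 8.
Strictly below 57: 0. Equal to 57: 1.
PR = 1/8 × 100 = 12.5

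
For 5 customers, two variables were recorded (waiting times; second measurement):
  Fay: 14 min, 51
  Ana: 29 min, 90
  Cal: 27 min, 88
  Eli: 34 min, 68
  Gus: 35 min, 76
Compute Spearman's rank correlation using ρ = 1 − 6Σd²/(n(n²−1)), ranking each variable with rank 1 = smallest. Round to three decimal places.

Ranks of variable 1: 1, 3, 2, 4, 5
Ranks of variable 2: 1, 5, 4, 2, 3
d = r₁ − r₂: 0, -2, -2, 2, 2
d²: 0, 4, 4, 4, 4; Σd² = 16
ρ = 1 − 6·16/(5·24) = 1 − 96/120 = 0.200

0.200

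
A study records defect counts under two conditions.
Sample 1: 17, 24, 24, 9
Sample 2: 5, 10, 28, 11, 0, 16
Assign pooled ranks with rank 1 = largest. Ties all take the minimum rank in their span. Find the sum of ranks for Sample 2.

Sorted (descending): 28, 24, 24, 17, 16, 11, 10, 9, 5, 0
The 2 values of 24 occupy positions 2–3 → each gets rank 2.
Sample 2 values → pooled ranks: 5→9, 10→7, 28→1, 11→6, 0→10, 16→5
Rank sum = 9 + 7 + 1 + 6 + 10 + 5 = 38

38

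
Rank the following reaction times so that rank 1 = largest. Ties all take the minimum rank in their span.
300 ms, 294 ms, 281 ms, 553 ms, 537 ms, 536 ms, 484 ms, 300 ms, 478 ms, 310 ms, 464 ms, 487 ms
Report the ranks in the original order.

Sorted (descending): 553, 537, 536, 487, 484, 478, 464, 310, 300, 300, 294, 281
The 2 values of 300 occupy positions 9–10 → each gets rank 9.

9, 11, 12, 1, 2, 3, 5, 9, 6, 8, 7, 4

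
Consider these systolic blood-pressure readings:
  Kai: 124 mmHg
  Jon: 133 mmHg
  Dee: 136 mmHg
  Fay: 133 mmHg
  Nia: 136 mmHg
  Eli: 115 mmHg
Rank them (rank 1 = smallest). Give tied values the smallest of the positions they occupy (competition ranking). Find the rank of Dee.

5

Sorted (ascending): 115, 124, 133, 133, 136, 136
The 2 values of 133 occupy positions 3–4 → each gets rank 3.
The 2 values of 136 occupy positions 5–6 → each gets rank 5.
Dee has value 136 mmHg → rank 5.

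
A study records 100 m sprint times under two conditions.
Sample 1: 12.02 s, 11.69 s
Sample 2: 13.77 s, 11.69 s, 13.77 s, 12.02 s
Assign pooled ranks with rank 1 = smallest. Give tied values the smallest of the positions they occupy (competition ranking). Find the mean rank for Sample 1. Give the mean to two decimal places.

Sorted (ascending): 11.69, 11.69, 12.02, 12.02, 13.77, 13.77
The 2 values of 11.69 occupy positions 1–2 → each gets rank 1.
The 2 values of 12.02 occupy positions 3–4 → each gets rank 3.
The 2 values of 13.77 occupy positions 5–6 → each gets rank 5.
Sample 1 values → pooled ranks: 12.02→3, 11.69→1
Mean rank = (3 + 1) / 2 = 2.00

2.00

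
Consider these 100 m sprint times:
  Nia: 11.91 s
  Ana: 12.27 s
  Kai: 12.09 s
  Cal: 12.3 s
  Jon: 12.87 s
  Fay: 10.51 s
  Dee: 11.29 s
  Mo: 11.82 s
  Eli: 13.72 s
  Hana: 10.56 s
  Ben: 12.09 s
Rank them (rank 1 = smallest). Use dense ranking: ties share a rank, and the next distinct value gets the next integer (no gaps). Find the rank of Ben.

6

Sorted (ascending): 10.51, 10.56, 11.29, 11.82, 11.91, 12.09, 12.09, 12.27, 12.3, 12.87, 13.72
The 2 values of 12.09 share dense rank 6.
Remaining distinct values take the next consecutive integers.
Ben has value 12.09 s → rank 6.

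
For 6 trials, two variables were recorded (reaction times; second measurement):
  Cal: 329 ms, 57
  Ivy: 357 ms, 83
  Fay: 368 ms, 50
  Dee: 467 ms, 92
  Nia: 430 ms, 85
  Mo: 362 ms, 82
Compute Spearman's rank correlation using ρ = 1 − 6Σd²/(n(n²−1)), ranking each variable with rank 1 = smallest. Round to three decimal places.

Ranks of variable 1: 1, 2, 4, 6, 5, 3
Ranks of variable 2: 2, 4, 1, 6, 5, 3
d = r₁ − r₂: -1, -2, 3, 0, 0, 0
d²: 1, 4, 9, 0, 0, 0; Σd² = 14
ρ = 1 − 6·14/(6·35) = 1 − 84/210 = 0.600

0.600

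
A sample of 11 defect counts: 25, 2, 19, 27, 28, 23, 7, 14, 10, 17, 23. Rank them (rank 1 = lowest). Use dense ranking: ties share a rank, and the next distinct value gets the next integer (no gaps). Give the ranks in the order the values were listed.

8, 1, 6, 9, 10, 7, 2, 4, 3, 5, 7

Sorted (ascending): 2, 7, 10, 14, 17, 19, 23, 23, 25, 27, 28
The 2 values of 23 share dense rank 7.
Remaining distinct values take the next consecutive integers.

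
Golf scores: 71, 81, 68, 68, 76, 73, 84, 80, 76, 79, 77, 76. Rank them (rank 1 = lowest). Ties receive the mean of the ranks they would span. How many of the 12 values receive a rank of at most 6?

Sorted (ascending): 68, 68, 71, 73, 76, 76, 76, 77, 79, 80, 81, 84
The 2 values of 68 occupy positions 1–2 → average rank (1+2)/2 = 1.5.
The 3 values of 76 occupy positions 5–7 → average rank 6.
Ranks ≤ 6: {1.5, 1.5, 3, 4, 6, 6, 6} → 7 values.

7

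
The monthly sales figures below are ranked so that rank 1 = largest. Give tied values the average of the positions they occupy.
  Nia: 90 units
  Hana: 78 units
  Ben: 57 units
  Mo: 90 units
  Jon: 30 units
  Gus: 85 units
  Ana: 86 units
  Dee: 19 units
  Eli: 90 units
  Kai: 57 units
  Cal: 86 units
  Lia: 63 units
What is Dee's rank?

12

Sorted (descending): 90, 90, 90, 86, 86, 85, 78, 63, 57, 57, 30, 19
The 3 values of 90 occupy positions 1–3 → average rank 2.
The 2 values of 86 occupy positions 4–5 → average rank (4+5)/2 = 4.5.
The 2 values of 57 occupy positions 9–10 → average rank (9+10)/2 = 9.5.
Dee has value 19 units → rank 12.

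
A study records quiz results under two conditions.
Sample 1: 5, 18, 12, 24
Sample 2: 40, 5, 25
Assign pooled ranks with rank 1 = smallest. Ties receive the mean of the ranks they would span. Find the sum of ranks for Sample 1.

Sorted (ascending): 5, 5, 12, 18, 24, 25, 40
The 2 values of 5 occupy positions 1–2 → average rank (1+2)/2 = 1.5.
Sample 1 values → pooled ranks: 5→1.5, 18→4, 12→3, 24→5
Rank sum = 1.5 + 4 + 3 + 5 = 13.5

13.5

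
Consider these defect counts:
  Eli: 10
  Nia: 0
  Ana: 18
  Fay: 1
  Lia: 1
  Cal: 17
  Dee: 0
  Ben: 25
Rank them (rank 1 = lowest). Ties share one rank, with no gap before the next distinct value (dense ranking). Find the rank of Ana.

Sorted (ascending): 0, 0, 1, 1, 10, 17, 18, 25
The 2 values of 0 share dense rank 1.
The 2 values of 1 share dense rank 2.
Remaining distinct values take the next consecutive integers.
Ana has value 18 → rank 5.

5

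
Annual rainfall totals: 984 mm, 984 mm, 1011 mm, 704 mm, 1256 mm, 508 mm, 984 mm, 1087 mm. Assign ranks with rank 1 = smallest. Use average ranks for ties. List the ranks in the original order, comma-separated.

4, 4, 6, 2, 8, 1, 4, 7

Sorted (ascending): 508, 704, 984, 984, 984, 1011, 1087, 1256
The 3 values of 984 occupy positions 3–5 → average rank 4.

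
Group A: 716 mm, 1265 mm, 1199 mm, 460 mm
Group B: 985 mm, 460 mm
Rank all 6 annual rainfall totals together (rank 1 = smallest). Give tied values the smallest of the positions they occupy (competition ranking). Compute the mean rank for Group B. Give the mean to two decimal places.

Sorted (ascending): 460, 460, 716, 985, 1199, 1265
The 2 values of 460 occupy positions 1–2 → each gets rank 1.
Group B values → pooled ranks: 985→4, 460→1
Mean rank = (4 + 1) / 2 = 2.50

2.50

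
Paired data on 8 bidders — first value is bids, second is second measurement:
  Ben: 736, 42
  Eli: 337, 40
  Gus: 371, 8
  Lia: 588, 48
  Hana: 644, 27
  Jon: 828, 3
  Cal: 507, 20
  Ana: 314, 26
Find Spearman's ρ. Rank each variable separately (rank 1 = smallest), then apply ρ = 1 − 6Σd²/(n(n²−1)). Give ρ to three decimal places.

-0.024

Ranks of variable 1: 7, 2, 3, 5, 6, 8, 4, 1
Ranks of variable 2: 7, 6, 2, 8, 5, 1, 3, 4
d = r₁ − r₂: 0, -4, 1, -3, 1, 7, 1, -3
d²: 0, 16, 1, 9, 1, 49, 1, 9; Σd² = 86
ρ = 1 − 6·86/(8·63) = 1 − 516/504 = -0.024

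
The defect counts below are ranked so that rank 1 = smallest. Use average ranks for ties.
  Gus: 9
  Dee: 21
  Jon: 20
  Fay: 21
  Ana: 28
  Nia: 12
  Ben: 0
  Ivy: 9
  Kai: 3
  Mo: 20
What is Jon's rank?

Sorted (ascending): 0, 3, 9, 9, 12, 20, 20, 21, 21, 28
The 2 values of 9 occupy positions 3–4 → average rank (3+4)/2 = 3.5.
The 2 values of 20 occupy positions 6–7 → average rank (6+7)/2 = 6.5.
The 2 values of 21 occupy positions 8–9 → average rank (8+9)/2 = 8.5.
Jon has value 20 → rank 6.5.

6.5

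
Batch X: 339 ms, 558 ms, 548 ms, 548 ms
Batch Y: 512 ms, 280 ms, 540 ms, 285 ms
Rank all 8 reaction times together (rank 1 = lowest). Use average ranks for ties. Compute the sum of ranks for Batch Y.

Sorted (ascending): 280, 285, 339, 512, 540, 548, 548, 558
The 2 values of 548 occupy positions 6–7 → average rank (6+7)/2 = 6.5.
Batch Y values → pooled ranks: 512→4, 280→1, 540→5, 285→2
Rank sum = 4 + 1 + 5 + 2 = 12

12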